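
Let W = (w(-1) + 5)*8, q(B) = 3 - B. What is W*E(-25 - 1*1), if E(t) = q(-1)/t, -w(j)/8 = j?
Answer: -16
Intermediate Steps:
w(j) = -8*j
E(t) = 4/t (E(t) = (3 - 1*(-1))/t = (3 + 1)/t = 4/t)
W = 104 (W = (-8*(-1) + 5)*8 = (8 + 5)*8 = 13*8 = 104)
W*E(-25 - 1*1) = 104*(4/(-25 - 1*1)) = 104*(4/(-25 - 1)) = 104*(4/(-26)) = 104*(4*(-1/26)) = 104*(-2/13) = -16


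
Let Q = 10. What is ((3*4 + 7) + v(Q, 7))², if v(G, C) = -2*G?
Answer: 1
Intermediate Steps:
((3*4 + 7) + v(Q, 7))² = ((3*4 + 7) - 2*10)² = ((12 + 7) - 20)² = (19 - 20)² = (-1)² = 1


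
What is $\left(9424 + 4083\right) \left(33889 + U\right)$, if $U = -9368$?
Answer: $331205147$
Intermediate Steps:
$\left(9424 + 4083\right) \left(33889 + U\right) = \left(9424 + 4083\right) \left(33889 - 9368\right) = 13507 \cdot 24521 = 331205147$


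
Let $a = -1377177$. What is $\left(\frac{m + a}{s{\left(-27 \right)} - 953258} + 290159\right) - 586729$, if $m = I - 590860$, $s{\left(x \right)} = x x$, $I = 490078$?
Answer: $- \frac{282490047571}{952529} \approx -2.9657 \cdot 10^{5}$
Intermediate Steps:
$s{\left(x \right)} = x^{2}$
$m = -100782$ ($m = 490078 - 590860 = -100782$)
$\left(\frac{m + a}{s{\left(-27 \right)} - 953258} + 290159\right) - 586729 = \left(\frac{-100782 - 1377177}{\left(-27\right)^{2} - 953258} + 290159\right) - 586729 = \left(- \frac{1477959}{729 - 953258} + 290159\right) - 586729 = \left(- \frac{1477959}{-952529} + 290159\right) - 586729 = \left(\left(-1477959\right) \left(- \frac{1}{952529}\right) + 290159\right) - 586729 = \left(\frac{1477959}{952529} + 290159\right) - 586729 = \frac{276386340070}{952529} - 586729 = - \frac{282490047571}{952529}$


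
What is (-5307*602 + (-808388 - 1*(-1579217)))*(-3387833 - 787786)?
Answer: 10121637821715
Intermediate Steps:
(-5307*602 + (-808388 - 1*(-1579217)))*(-3387833 - 787786) = (-3194814 + (-808388 + 1579217))*(-4175619) = (-3194814 + 770829)*(-4175619) = -2423985*(-4175619) = 10121637821715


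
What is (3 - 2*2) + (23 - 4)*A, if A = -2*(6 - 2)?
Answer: -153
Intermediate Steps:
A = -8 (A = -2*4 = -8)
(3 - 2*2) + (23 - 4)*A = (3 - 2*2) + (23 - 4)*(-8) = (3 - 4) + 19*(-8) = -1 - 152 = -153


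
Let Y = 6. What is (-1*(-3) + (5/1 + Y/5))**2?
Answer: 2116/25 ≈ 84.640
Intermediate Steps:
(-1*(-3) + (5/1 + Y/5))**2 = (-1*(-3) + (5/1 + 6/5))**2 = (3 + (5*1 + 6*(1/5)))**2 = (3 + (5 + 6/5))**2 = (3 + 31/5)**2 = (46/5)**2 = 2116/25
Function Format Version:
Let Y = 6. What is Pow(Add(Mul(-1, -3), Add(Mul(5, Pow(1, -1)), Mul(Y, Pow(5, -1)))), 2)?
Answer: Rational(2116, 25) ≈ 84.640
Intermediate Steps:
Pow(Add(Mul(-1, -3), Add(Mul(5, Pow(1, -1)), Mul(Y, Pow(5, -1)))), 2) = Pow(Add(Mul(-1, -3), Add(Mul(5, Pow(1, -1)), Mul(6, Pow(5, -1)))), 2) = Pow(Add(3, Add(Mul(5, 1), Mul(6, Rational(1, 5)))), 2) = Pow(Add(3, Add(5, Rational(6, 5))), 2) = Pow(Add(3, Rational(31, 5)), 2) = Pow(Rational(46, 5), 2) = Rational(2116, 25)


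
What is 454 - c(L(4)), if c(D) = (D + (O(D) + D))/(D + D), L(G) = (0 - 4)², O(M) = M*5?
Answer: 901/2 ≈ 450.50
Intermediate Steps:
O(M) = 5*M
L(G) = 16 (L(G) = (-4)² = 16)
c(D) = 7/2 (c(D) = (D + (5*D + D))/(D + D) = (D + 6*D)/((2*D)) = (7*D)*(1/(2*D)) = 7/2)
454 - c(L(4)) = 454 - 1*7/2 = 454 - 7/2 = 901/2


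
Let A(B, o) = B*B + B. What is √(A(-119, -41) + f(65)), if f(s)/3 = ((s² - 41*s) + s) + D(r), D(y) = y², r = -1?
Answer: 2*√4730 ≈ 137.55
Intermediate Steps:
A(B, o) = B + B² (A(B, o) = B² + B = B + B²)
f(s) = 3 - 120*s + 3*s² (f(s) = 3*(((s² - 41*s) + s) + (-1)²) = 3*((s² - 40*s) + 1) = 3*(1 + s² - 40*s) = 3 - 120*s + 3*s²)
√(A(-119, -41) + f(65)) = √(-119*(1 - 119) + (3 - 120*65 + 3*65²)) = √(-119*(-118) + (3 - 7800 + 3*4225)) = √(14042 + (3 - 7800 + 12675)) = √(14042 + 4878) = √18920 = 2*√4730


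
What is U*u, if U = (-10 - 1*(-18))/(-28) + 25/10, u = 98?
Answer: 217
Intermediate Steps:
U = 31/14 (U = (-10 + 18)*(-1/28) + 25*(⅒) = 8*(-1/28) + 5/2 = -2/7 + 5/2 = 31/14 ≈ 2.2143)
U*u = (31/14)*98 = 217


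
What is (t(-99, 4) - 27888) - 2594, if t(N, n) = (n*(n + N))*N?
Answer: 7138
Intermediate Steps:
t(N, n) = N*n*(N + n) (t(N, n) = (n*(N + n))*N = N*n*(N + n))
(t(-99, 4) - 27888) - 2594 = (-99*4*(-99 + 4) - 27888) - 2594 = (-99*4*(-95) - 27888) - 2594 = (37620 - 27888) - 2594 = 9732 - 2594 = 7138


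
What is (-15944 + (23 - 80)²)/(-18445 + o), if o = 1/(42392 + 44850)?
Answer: 1107537190/1609178689 ≈ 0.68826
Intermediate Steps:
o = 1/87242 ≈ 1.1462e-5
(-15944 + (23 - 80)²)/(-18445 + o) = (-15944 + (23 - 80)²)/(-18445 + 1/87242) = (-15944 + (-57)²)/(-1609178689/87242) = (-15944 + 3249)*(-87242/1609178689) = -12695*(-87242/1609178689) = 1107537190/1609178689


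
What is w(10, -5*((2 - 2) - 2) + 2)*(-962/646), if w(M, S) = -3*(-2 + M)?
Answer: 11544/323 ≈ 35.740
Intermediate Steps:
w(M, S) = 6 - 3*M
w(10, -5*((2 - 2) - 2) + 2)*(-962/646) = (6 - 3*10)*(-962/646) = (6 - 30)*(-962*1/646) = -24*(-481/323) = 11544/323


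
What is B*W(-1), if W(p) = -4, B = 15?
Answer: -60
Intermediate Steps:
B*W(-1) = 15*(-4) = -60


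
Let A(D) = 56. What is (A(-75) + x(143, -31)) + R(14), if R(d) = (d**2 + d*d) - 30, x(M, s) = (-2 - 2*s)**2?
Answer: 4018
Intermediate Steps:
R(d) = -30 + 2*d**2 (R(d) = (d**2 + d**2) - 30 = 2*d**2 - 30 = -30 + 2*d**2)
(A(-75) + x(143, -31)) + R(14) = (56 + 4*(1 - 31)**2) + (-30 + 2*14**2) = (56 + 4*(-30)**2) + (-30 + 2*196) = (56 + 4*900) + (-30 + 392) = (56 + 3600) + 362 = 3656 + 362 = 4018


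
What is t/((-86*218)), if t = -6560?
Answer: 1640/4687 ≈ 0.34990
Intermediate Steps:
t/((-86*218)) = -6560/((-86*218)) = -6560/(-18748) = -6560*(-1/18748) = 1640/4687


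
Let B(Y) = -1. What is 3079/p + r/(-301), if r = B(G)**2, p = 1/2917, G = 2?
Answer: 2703414342/301 ≈ 8.9814e+6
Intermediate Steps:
p = 1/2917 ≈ 0.00034282
r = 1 (r = (-1)**2 = 1)
3079/p + r/(-301) = 3079/(1/2917) + 1/(-301) = 3079*2917 + 1*(-1/301) = 8981443 - 1/301 = 2703414342/301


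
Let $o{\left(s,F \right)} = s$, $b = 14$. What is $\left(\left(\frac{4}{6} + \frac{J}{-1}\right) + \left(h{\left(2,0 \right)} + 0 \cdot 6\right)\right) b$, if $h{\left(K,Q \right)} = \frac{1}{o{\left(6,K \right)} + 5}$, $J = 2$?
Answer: $- \frac{574}{33} \approx -17.394$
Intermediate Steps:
$h{\left(K,Q \right)} = \frac{1}{11}$ ($h{\left(K,Q \right)} = \frac{1}{6 + 5} = \frac{1}{11}$)
$\left(\left(\frac{4}{6} + \frac{J}{-1}\right) + \left(h{\left(2,0 \right)} + 0 \cdot 6\right)\right) b = \left(\left(\frac{4}{6} + \frac{2}{-1}\right) + \left(\frac{1}{11} + 0 \cdot 6\right)\right) 14 = \left(\left(4 \cdot \frac{1}{6} + 2 \left(-1\right)\right) + \left(\frac{1}{11} + 0\right)\right) 14 = \left(\left(\frac{2}{3} - 2\right) + \frac{1}{11}\right) 14 = \left(- \frac{4}{3} + \frac{1}{11}\right) 14 = \left(- \frac{41}{33}\right) 14 = - \frac{574}{33}$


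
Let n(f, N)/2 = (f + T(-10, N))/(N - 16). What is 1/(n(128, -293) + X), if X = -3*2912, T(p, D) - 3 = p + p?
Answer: -103/899882 ≈ -0.00011446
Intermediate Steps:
T(p, D) = 3 + 2*p (T(p, D) = 3 + (p + p) = 3 + 2*p)
n(f, N) = 2*(-17 + f)/(-16 + N) (n(f, N) = 2*((f + (3 + 2*(-10)))/(N - 16)) = 2*((f + (3 - 20))/(-16 + N)) = 2*((f - 17)/(-16 + N)) = 2*((-17 + f)/(-16 + N)) = 2*(-17 + f)/(-16 + N))
X = -8736
1/(n(128, -293) + X) = 1/(2*(-17 + 128)/(-16 - 293) - 8736) = 1/(2*111/(-309) - 8736) = 1/(2*(-1/309)*111 - 8736) = 1/(-74/103 - 8736) = 1/(-899882/103) = -103/899882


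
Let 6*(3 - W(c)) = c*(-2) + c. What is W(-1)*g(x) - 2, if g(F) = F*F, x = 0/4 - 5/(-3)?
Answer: 317/54 ≈ 5.8704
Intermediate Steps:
W(c) = 3 + c/6 (W(c) = 3 - (c*(-2) + c)/6 = 3 - (-2*c + c)/6 = 3 - (-1)*c/6 = 3 + c/6)
x = 5/3 (x = 0*(¼) - 5*(-⅓) = 0 + 5/3 = 5/3 ≈ 1.6667)
g(F) = F²
W(-1)*g(x) - 2 = (3 + (⅙)*(-1))*(5/3)² - 2 = (3 - ⅙)*(25/9) - 2 = (17/6)*(25/9) - 2 = 425/54 - 2 = 317/54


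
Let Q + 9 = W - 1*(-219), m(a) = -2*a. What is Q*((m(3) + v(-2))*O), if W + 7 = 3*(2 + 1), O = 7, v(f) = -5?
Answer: -16324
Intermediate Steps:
W = 2 (W = -7 + 3*(2 + 1) = -7 + 3*3 = -7 + 9 = 2)
Q = 212 (Q = -9 + (2 - 1*(-219)) = -9 + (2 + 219) = -9 + 221 = 212)
Q*((m(3) + v(-2))*O) = 212*((-2*3 - 5)*7) = 212*((-6 - 5)*7) = 212*(-11*7) = 212*(-77) = -16324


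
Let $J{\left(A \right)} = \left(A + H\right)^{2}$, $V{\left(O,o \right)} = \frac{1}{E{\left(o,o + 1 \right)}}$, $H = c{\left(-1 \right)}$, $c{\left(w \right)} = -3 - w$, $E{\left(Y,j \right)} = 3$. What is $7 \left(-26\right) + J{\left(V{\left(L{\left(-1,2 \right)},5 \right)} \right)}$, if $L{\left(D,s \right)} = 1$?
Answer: $- \frac{1613}{9} \approx -179.22$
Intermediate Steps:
$H = -2$ ($H = -3 - -1 = -3 + 1 = -2$)
$V{\left(O,o \right)} = \frac{1}{3}$
$J{\left(A \right)} = \left(-2 + A\right)^{2}$ ($J{\left(A \right)} = \left(A - 2\right)^{2} = \left(-2 + A\right)^{2}$)
$7 \left(-26\right) + J{\left(V{\left(L{\left(-1,2 \right)},5 \right)} \right)} = 7 \left(-26\right) + \left(-2 + \frac{1}{3}\right)^{2} = -182 + \left(- \frac{5}{3}\right)^{2} = -182 + \frac{25}{9} = - \frac{1613}{9}$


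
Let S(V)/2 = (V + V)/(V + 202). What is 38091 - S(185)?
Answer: 14740477/387 ≈ 38089.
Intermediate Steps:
S(V) = 4*V/(202 + V) (S(V) = 2*((V + V)/(V + 202)) = 2*((2*V)/(202 + V)) = 2*(2*V/(202 + V)) = 4*V/(202 + V))
38091 - S(185) = 38091 - 4*185/(202 + 185) = 38091 - 4*185/387 = 38091 - 1*740/387 = 38091 - 740/387 = 14740477/387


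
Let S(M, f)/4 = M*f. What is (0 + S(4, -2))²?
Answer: 1024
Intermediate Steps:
S(M, f) = 4*M*f (S(M, f) = 4*(M*f) = 4*M*f)
(0 + S(4, -2))² = (0 + 4*4*(-2))² = (0 - 32)² = (-32)² = 1024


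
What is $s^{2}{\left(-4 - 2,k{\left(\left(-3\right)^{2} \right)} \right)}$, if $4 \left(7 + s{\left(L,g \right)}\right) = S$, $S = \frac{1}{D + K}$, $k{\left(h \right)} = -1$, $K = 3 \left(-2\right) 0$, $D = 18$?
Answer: $\frac{253009}{5184} \approx 48.806$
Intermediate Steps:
$K = 0$ ($K = \left(-6\right) 0 = 0$)
$S = \frac{1}{18}$ ($S = \frac{1}{18 + 0} = \frac{1}{18} \approx 0.055556$)
$s{\left(L,g \right)} = - \frac{503}{72}$ ($s{\left(L,g \right)} = -7 + \frac{1}{4} \cdot \frac{1}{18} = -7 + \frac{1}{72} = - \frac{503}{72}$)
$s^{2}{\left(-4 - 2,k{\left(\left(-3\right)^{2} \right)} \right)} = \left(- \frac{503}{72}\right)^{2} = \frac{253009}{5184}$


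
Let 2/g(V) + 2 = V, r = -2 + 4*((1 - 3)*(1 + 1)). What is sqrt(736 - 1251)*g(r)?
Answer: -I*sqrt(515)/10 ≈ -2.2694*I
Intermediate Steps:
r = -18 (r = -2 + 4*(-2*2) = -2 + 4*(-4) = -2 - 16 = -18)
g(V) = 2/(-2 + V)
sqrt(736 - 1251)*g(r) = sqrt(736 - 1251)*(2/(-2 - 18)) = sqrt(-515)*(2/(-20)) = (I*sqrt(515))*(2*(-1/20)) = (I*sqrt(515))*(-1/10) = -I*sqrt(515)/10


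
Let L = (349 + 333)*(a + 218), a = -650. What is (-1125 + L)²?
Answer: 87467471001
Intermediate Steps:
L = -294624 (L = (349 + 333)*(-650 + 218) = 682*(-432) = -294624)
(-1125 + L)² = (-1125 - 294624)² = (-295749)² = 87467471001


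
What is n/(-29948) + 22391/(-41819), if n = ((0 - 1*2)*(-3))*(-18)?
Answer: -166512304/313098853 ≈ -0.53182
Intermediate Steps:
n = -108 (n = ((0 - 2)*(-3))*(-18) = -2*(-3)*(-18) = 6*(-18) = -108)
n/(-29948) + 22391/(-41819) = -108/(-29948) + 22391/(-41819) = -108*(-1/29948) + 22391*(-1/41819) = 27/7487 - 22391/41819 = -166512304/313098853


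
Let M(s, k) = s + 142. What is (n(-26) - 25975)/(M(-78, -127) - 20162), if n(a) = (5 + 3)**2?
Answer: 25911/20098 ≈ 1.2892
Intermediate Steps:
n(a) = 64 (n(a) = 8**2 = 64)
M(s, k) = 142 + s
(n(-26) - 25975)/(M(-78, -127) - 20162) = (64 - 25975)/((142 - 78) - 20162) = -25911/(64 - 20162) = -25911/(-20098) = -25911*(-1/20098) = 25911/20098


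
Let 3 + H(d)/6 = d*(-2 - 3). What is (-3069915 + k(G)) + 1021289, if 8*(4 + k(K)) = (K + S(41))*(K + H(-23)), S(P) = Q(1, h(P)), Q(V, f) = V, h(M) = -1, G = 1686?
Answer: -6205547/4 ≈ -1.5514e+6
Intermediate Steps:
H(d) = -18 - 30*d (H(d) = -18 + 6*(d*(-2 - 3)) = -18 + 6*(d*(-5)) = -18 + 6*(-5*d) = -18 - 30*d)
S(P) = 1
k(K) = -4 + (1 + K)*(672 + K)/8 (k(K) = -4 + ((K + 1)*(K + (-18 - 30*(-23))))/8 = -4 + ((1 + K)*(K + (-18 + 690)))/8 = -4 + ((1 + K)*(K + 672))/8 = -4 + ((1 + K)*(672 + K))/8 = -4 + (1 + K)*(672 + K)/8)
(-3069915 + k(G)) + 1021289 = (-3069915 + (80 + (⅛)*1686² + (673/8)*1686)) + 1021289 = (-3069915 + (80 + (⅛)*2842596 + 567339/4)) + 1021289 = (-3069915 + (80 + 710649/2 + 567339/4)) + 1021289 = (-3069915 + 1988957/4) + 1021289 = -10290703/4 + 1021289 = -6205547/4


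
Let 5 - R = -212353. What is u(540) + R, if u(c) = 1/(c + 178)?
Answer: 152473045/718 ≈ 2.1236e+5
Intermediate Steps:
R = 212358 (R = 5 - 1*(-212353) = 5 + 212353 = 212358)
u(c) = 1/(178 + c)
u(540) + R = 1/(178 + 540) + 212358 = 1/718 + 212358 = 152473045/718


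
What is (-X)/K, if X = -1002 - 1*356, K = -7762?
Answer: -679/3881 ≈ -0.17495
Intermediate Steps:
X = -1358 (X = -1002 - 356 = -1358)
(-X)/K = -1*(-1358)/(-7762) = 1358*(-1/7762) = -679/3881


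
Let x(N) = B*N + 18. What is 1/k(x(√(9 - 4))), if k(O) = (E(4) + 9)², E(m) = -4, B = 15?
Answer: 1/25 ≈ 0.040000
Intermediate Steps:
x(N) = 18 + 15*N (x(N) = 15*N + 18 = 18 + 15*N)
k(O) = 25 (k(O) = (-4 + 9)² = 5² = 25)
1/k(x(√(9 - 4))) = 1/25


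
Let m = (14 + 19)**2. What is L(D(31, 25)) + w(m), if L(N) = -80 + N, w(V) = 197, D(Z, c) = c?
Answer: 142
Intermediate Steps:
m = 1089 (m = 33**2 = 1089)
L(D(31, 25)) + w(m) = (-80 + 25) + 197 = -55 + 197 = 142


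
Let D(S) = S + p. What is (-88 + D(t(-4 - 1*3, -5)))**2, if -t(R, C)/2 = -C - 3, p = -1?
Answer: 8649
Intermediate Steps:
t(R, C) = 6 + 2*C (t(R, C) = -2*(-C - 3) = -2*(-3 - C) = 6 + 2*C)
D(S) = -1 + S (D(S) = S - 1 = -1 + S)
(-88 + D(t(-4 - 1*3, -5)))**2 = (-88 + (-1 + (6 + 2*(-5))))**2 = (-88 + (-1 + (6 - 10)))**2 = (-88 + (-1 - 4))**2 = (-88 - 5)**2 = (-93)**2 = 8649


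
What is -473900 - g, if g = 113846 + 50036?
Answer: -637782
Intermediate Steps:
g = 163882
-473900 - g = -473900 - 1*163882 = -473900 - 163882 = -637782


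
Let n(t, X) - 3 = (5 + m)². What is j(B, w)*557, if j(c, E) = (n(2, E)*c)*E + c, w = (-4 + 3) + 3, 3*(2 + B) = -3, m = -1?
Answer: -65169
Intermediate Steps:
B = -3 (B = -2 + (⅓)*(-3) = -2 - 1 = -3)
n(t, X) = 19 (n(t, X) = 3 + (5 - 1)² = 3 + 4² = 3 + 16 = 19)
w = 2 (w = -1 + 3 = 2)
j(c, E) = c + 19*E*c (j(c, E) = (19*c)*E + c = 19*E*c + c = c + 19*E*c)
j(B, w)*557 = -3*(1 + 19*2)*557 = -3*(1 + 38)*557 = -3*39*557 = -117*557 = -65169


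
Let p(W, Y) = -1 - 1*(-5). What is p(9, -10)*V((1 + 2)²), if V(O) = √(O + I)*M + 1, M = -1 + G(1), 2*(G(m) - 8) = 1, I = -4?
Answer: 4 + 30*√5 ≈ 71.082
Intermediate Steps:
G(m) = 17/2 (G(m) = 8 + (½)*1 = 8 + ½ = 17/2)
p(W, Y) = 4 (p(W, Y) = -1 + 5 = 4)
M = 15/2 (M = -1 + 17/2 = 15/2 ≈ 7.5000)
V(O) = 1 + 15*√(-4 + O)/2 (V(O) = √(O - 4)*(15/2) + 1 = √(-4 + O)*(15/2) + 1 = 15*√(-4 + O)/2 + 1 = 1 + 15*√(-4 + O)/2)
p(9, -10)*V((1 + 2)²) = 4*(1 + 15*√(-4 + (1 + 2)²)/2) = 4*(1 + 15*√(-4 + 3²)/2) = 4*(1 + 15*√(-4 + 9)/2) = 4*(1 + 15*√5/2) = 4 + 30*√5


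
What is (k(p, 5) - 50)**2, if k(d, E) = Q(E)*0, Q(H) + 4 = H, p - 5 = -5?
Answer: 2500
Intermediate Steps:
p = 0 (p = 5 - 5 = 0)
Q(H) = -4 + H
k(d, E) = 0 (k(d, E) = (-4 + E)*0 = 0)
(k(p, 5) - 50)**2 = (0 - 50)**2 = (-50)**2 = 2500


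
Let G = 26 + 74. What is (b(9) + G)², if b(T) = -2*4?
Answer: 8464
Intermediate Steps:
G = 100
b(T) = -8
(b(9) + G)² = (-8 + 100)² = 92² = 8464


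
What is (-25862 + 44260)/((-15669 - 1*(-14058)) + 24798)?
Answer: 18398/23187 ≈ 0.79346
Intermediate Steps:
(-25862 + 44260)/((-15669 - 1*(-14058)) + 24798) = 18398/((-15669 + 14058) + 24798) = 18398/(-1611 + 24798) = 18398/23187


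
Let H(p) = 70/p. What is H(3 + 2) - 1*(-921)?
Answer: 935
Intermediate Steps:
H(3 + 2) - 1*(-921) = 70/(3 + 2) - 1*(-921) = 70/5 + 921 = 70*(⅕) + 921 = 14 + 921 = 935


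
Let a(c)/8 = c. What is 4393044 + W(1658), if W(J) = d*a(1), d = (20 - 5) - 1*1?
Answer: 4393156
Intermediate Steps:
a(c) = 8*c
d = 14 (d = 15 - 1 = 14)
W(J) = 112 (W(J) = 14*(8*1) = 14*8 = 112)
4393044 + W(1658) = 4393044 + 112 = 4393156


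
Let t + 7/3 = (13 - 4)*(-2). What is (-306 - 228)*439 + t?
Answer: -703339/3 ≈ -2.3445e+5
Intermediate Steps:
t = -61/3 (t = -7/3 + (13 - 4)*(-2) = -7/3 + 9*(-2) = -7/3 - 18 = -61/3 ≈ -20.333)
(-306 - 228)*439 + t = (-306 - 228)*439 - 61/3 = -534*439 - 61/3 = -234426 - 61/3 = -703339/3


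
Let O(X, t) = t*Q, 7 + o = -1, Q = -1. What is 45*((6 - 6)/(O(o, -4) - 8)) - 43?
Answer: -43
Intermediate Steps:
o = -8 (o = -7 - 1 = -8)
O(X, t) = -t (O(X, t) = t*(-1) = -t)
45*((6 - 6)/(O(o, -4) - 8)) - 43 = 45*((6 - 6)/(-1*(-4) - 8)) - 43 = 45*(0/(4 - 8)) - 43 = 45*(0/(-4)) - 43 = 45*(0*(-¼)) - 43 = 45*0 - 43 = 0 - 43 = -43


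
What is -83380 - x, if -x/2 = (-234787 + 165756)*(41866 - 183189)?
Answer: 19511252646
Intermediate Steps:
x = -19511336026 (x = -2*(-234787 + 165756)*(41866 - 183189) = -(-138062)*(-141323) = -2*9755668013 = -19511336026)
-83380 - x = -83380 - 1*(-19511336026) = -83380 + 19511336026 = 19511252646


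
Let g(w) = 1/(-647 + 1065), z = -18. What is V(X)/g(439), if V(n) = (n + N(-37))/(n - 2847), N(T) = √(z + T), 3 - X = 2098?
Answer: 437855/2471 - 209*I*√55/2471 ≈ 177.2 - 0.62727*I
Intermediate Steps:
X = -2095 (X = 3 - 1*2098 = 3 - 2098 = -2095)
g(w) = 1/418
N(T) = √(-18 + T)
V(n) = (n + I*√55)/(-2847 + n) (V(n) = (n + √(-18 - 37))/(n - 2847) = (n + √(-55))/(-2847 + n) = (n + I*√55)/(-2847 + n))
V(X)/g(439) = ((-2095 + I*√55)/(-2847 - 2095))/(1/418) = ((-2095 + I*√55)/(-4942))*418 = -(-2095 + I*√55)/4942*418 = (2095/4942 - I*√55/4942)*418 = 437855/2471 - 209*I*√55/2471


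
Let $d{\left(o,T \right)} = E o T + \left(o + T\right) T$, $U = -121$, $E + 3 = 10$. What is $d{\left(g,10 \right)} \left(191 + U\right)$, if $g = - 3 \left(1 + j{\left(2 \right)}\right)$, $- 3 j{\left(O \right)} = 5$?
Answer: $18200$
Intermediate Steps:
$E = 7$ ($E = -3 + 10 = 7$)
$j{\left(O \right)} = - \frac{5}{3}$ ($j{\left(O \right)} = \left(- \frac{1}{3}\right) 5 = - \frac{5}{3}$)
$g = 2$ ($g = - 3 \left(1 - \frac{5}{3}\right) = \left(-3\right) \left(- \frac{2}{3}\right) = 2$)
$d{\left(o,T \right)} = T \left(T + o\right) + 7 T o$ ($d{\left(o,T \right)} = 7 o T + \left(o + T\right) T = 7 T o + \left(T + o\right) T = 7 T o + T \left(T + o\right) = T \left(T + o\right) + 7 T o$)
$d{\left(g,10 \right)} \left(191 + U\right) = 10 \left(10 + 8 \cdot 2\right) \left(191 - 121\right) = 10 \left(10 + 16\right) 70 = 10 \cdot 26 \cdot 70 = 260 \cdot 70 = 18200$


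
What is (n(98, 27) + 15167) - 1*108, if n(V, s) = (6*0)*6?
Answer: 15059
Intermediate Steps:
n(V, s) = 0 (n(V, s) = 0*6 = 0)
(n(98, 27) + 15167) - 1*108 = (0 + 15167) - 1*108 = 15167 - 108 = 15059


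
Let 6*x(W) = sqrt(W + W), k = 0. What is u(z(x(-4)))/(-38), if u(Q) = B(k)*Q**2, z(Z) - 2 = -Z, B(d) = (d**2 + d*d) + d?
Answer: 0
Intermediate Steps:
B(d) = d + 2*d**2 (B(d) = (d**2 + d**2) + d = 2*d**2 + d = d + 2*d**2)
x(W) = sqrt(2)*sqrt(W)/6 (x(W) = sqrt(W + W)/6 = sqrt(2*W)/6 = (sqrt(2)*sqrt(W))/6 = sqrt(2)*sqrt(W)/6)
z(Z) = 2 - Z
u(Q) = 0 (u(Q) = (0*(1 + 2*0))*Q**2 = (0*(1 + 0))*Q**2 = (0*1)*Q**2 = 0*Q**2 = 0)
u(z(x(-4)))/(-38) = 0/(-38) = 0*(-1/38) = 0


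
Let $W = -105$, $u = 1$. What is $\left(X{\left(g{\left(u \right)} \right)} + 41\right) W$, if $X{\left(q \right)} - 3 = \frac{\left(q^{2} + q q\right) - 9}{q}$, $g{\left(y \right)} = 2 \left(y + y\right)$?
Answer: $- \frac{20895}{4} \approx -5223.8$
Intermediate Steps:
$g{\left(y \right)} = 4 y$ ($g{\left(y \right)} = 2 \cdot 2 y = 4 y$)
$X{\left(q \right)} = 3 + \frac{-9 + 2 q^{2}}{q}$ ($X{\left(q \right)} = 3 + \frac{\left(q^{2} + q q\right) - 9}{q} = 3 + \frac{\left(q^{2} + q^{2}\right) - 9}{q} = 3 + \frac{2 q^{2} - 9}{q} = 3 + \frac{-9 + 2 q^{2}}{q}$)
$\left(X{\left(g{\left(u \right)} \right)} + 41\right) W = \left(\left(3 - \frac{9}{4 \cdot 1} + 2 \cdot 4 \cdot 1\right) + 41\right) \left(-105\right) = \left(\left(3 - \frac{9}{4} + 2 \cdot 4\right) + 41\right) \left(-105\right) = \left(\left(3 - \frac{9}{4} + 8\right) + 41\right) \left(-105\right) = \left(\frac{35}{4} + 41\right) \left(-105\right) = \frac{199}{4} \left(-105\right) = - \frac{20895}{4}$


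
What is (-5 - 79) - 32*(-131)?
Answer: 4108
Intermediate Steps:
(-5 - 79) - 32*(-131) = -84 + 4192 = 4108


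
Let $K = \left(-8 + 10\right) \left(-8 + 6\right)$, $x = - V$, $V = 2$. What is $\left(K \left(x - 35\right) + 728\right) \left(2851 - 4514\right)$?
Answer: $-1456788$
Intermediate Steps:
$x = -2$ ($x = \left(-1\right) 2 = -2$)
$K = -4$ ($K = 2 \left(-2\right) = -4$)
$\left(K \left(x - 35\right) + 728\right) \left(2851 - 4514\right) = \left(- 4 \left(-2 - 35\right) + 728\right) \left(2851 - 4514\right) = \left(\left(-4\right) \left(-37\right) + 728\right) \left(-1663\right) = \left(148 + 728\right) \left(-1663\right) = 876 \left(-1663\right) = -1456788$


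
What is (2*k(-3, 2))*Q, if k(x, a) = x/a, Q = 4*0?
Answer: 0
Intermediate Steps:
Q = 0
(2*k(-3, 2))*Q = (2*(-3/2))*0 = -3*0 = 0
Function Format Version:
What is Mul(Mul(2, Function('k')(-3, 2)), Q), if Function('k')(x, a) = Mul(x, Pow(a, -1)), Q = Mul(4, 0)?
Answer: 0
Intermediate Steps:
Q = 0
Mul(Mul(2, Function('k')(-3, 2)), Q) = Mul(Mul(2, Mul(-3, Pow(2, -1))), 0) = Mul(Mul(2, Mul(-3, Rational(1, 2))), 0) = Mul(Mul(2, Rational(-3, 2)), 0) = Mul(-3, 0) = 0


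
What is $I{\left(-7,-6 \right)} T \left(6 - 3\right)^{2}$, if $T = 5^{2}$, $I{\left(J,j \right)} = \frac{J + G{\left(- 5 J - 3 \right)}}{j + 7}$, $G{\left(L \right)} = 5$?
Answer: $-450$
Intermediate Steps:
$I{\left(J,j \right)} = \frac{5 + J}{7 + j}$ ($I{\left(J,j \right)} = \frac{J + 5}{j + 7} = \frac{5 + J}{7 + j}$)
$T = 25$
$I{\left(-7,-6 \right)} T \left(6 - 3\right)^{2} = \frac{5 - 7}{7 - 6} \cdot 25 \left(6 - 3\right)^{2} = 1^{-1} \left(-2\right) 25 \cdot 3^{2} = 1 \left(-2\right) 25 \cdot 9 = \left(-2\right) 25 \cdot 9 = \left(-50\right) 9 = -450$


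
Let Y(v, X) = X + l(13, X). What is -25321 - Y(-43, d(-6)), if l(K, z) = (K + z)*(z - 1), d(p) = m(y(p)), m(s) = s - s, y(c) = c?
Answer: -25308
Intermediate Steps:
m(s) = 0
d(p) = 0
l(K, z) = (-1 + z)*(K + z) (l(K, z) = (K + z)*(-1 + z) = (-1 + z)*(K + z))
Y(v, X) = -13 + X**2 + 13*X (Y(v, X) = X + (X**2 - 1*13 - X + 13*X) = X + (X**2 - 13 - X + 13*X) = X + (-13 + X**2 + 12*X) = -13 + X**2 + 13*X)
-25321 - Y(-43, d(-6)) = -25321 - (-13 + 0**2 + 13*0) = -25321 - (-13 + 0 + 0) = -25321 - 1*(-13) = -25321 + 13 = -25308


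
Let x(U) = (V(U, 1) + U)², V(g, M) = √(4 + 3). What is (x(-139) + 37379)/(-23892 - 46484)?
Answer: -56707/70376 + 139*√7/35188 ≈ -0.79532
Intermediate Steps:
V(g, M) = √7
x(U) = (U + √7)² (x(U) = (√7 + U)² = (U + √7)²)
(x(-139) + 37379)/(-23892 - 46484) = ((-139 + √7)² + 37379)/(-23892 - 46484) = (37379 + (-139 + √7)²)/(-70376) = (37379 + (-139 + √7)²)*(-1/70376) = -37379/70376 - (-139 + √7)²/70376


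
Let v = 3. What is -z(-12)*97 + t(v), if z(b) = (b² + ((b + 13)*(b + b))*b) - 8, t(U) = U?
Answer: -41125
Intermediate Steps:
z(b) = -8 + b² + 2*b²*(13 + b) (z(b) = (b² + ((13 + b)*(2*b))*b) - 8 = (b² + (2*b*(13 + b))*b) - 8 = (b² + 2*b²*(13 + b)) - 8 = -8 + b² + 2*b²*(13 + b))
-z(-12)*97 + t(v) = -(-8 + 2*(-12)³ + 27*(-12)²)*97 + 3 = -(-8 + 2*(-1728) + 27*144)*97 + 3 = -(-8 - 3456 + 3888)*97 + 3 = -1*424*97 + 3 = -424*97 + 3 = -41128 + 3 = -41125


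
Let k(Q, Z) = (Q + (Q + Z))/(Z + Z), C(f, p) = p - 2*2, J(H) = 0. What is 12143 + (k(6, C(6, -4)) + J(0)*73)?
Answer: 48571/4 ≈ 12143.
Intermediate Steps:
C(f, p) = -4 + p (C(f, p) = p - 4 = -4 + p)
k(Q, Z) = (Z + 2*Q)/(2*Z) (k(Q, Z) = (Z + 2*Q)/((2*Z)) = (Z + 2*Q)*(1/(2*Z)) = (Z + 2*Q)/(2*Z))
12143 + (k(6, C(6, -4)) + J(0)*73) = 12143 + ((6 + (-4 - 4)/2)/(-4 - 4) + 0*73) = 12143 + ((6 + (1/2)*(-8))/(-8) + 0) = 12143 + (-(6 - 4)/8 + 0) = 12143 + (-1/8*2 + 0) = 12143 + (-1/4 + 0) = 12143 - 1/4 = 48571/4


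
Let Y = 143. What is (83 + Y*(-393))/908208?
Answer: -14029/227052 ≈ -0.061788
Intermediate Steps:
(83 + Y*(-393))/908208 = (83 + 143*(-393))/908208 = (83 - 56199)*(1/908208) = -56116*1/908208 = -14029/227052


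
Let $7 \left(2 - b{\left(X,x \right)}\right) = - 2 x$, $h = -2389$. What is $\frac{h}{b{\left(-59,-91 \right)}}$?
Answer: $\frac{2389}{24} \approx 99.542$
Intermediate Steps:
$b{\left(X,x \right)} = 2 + \frac{2 x}{7}$ ($b{\left(X,x \right)} = 2 - \frac{\left(-2\right) x}{7} = 2 + \frac{2 x}{7}$)
$\frac{h}{b{\left(-59,-91 \right)}} = - \frac{2389}{2 + \frac{2}{7} \left(-91\right)} = - \frac{2389}{2 - 26} = - \frac{2389}{-24} = \left(-2389\right) \left(- \frac{1}{24}\right) = \frac{2389}{24}$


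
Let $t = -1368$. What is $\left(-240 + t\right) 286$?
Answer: $-459888$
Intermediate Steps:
$\left(-240 + t\right) 286 = \left(-240 - 1368\right) 286 = \left(-1608\right) 286 = -459888$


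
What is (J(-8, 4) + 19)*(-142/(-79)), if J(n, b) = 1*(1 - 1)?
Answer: 2698/79 ≈ 34.152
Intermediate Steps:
J(n, b) = 0 (J(n, b) = 1*0 = 0)
(J(-8, 4) + 19)*(-142/(-79)) = (0 + 19)*(-142/(-79)) = 19*(-142*(-1/79)) = 19*(142/79) = 2698/79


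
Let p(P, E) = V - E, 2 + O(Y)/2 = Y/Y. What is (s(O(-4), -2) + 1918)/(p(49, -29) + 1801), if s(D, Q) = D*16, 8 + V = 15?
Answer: 1886/1837 ≈ 1.0267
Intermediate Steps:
V = 7 (V = -8 + 15 = 7)
O(Y) = -2 (O(Y) = -4 + 2*(Y/Y) = -4 + 2*1 = -4 + 2 = -2)
p(P, E) = 7 - E
s(D, Q) = 16*D
(s(O(-4), -2) + 1918)/(p(49, -29) + 1801) = (16*(-2) + 1918)/((7 - 1*(-29)) + 1801) = (-32 + 1918)/((7 + 29) + 1801) = 1886/(36 + 1801) = 1886/1837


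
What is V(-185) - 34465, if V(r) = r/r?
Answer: -34464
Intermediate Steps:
V(r) = 1
V(-185) - 34465 = 1 - 34465 = -34464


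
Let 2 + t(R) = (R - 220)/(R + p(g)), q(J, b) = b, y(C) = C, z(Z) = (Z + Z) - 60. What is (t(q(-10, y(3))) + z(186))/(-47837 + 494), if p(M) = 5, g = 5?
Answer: -2263/378744 ≈ -0.0059750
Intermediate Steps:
z(Z) = -60 + 2*Z (z(Z) = 2*Z - 60 = -60 + 2*Z)
t(R) = -2 + (-220 + R)/(5 + R) (t(R) = -2 + (R - 220)/(R + 5) = -2 + (-220 + R)/(5 + R))
(t(q(-10, y(3))) + z(186))/(-47837 + 494) = ((-230 - 1*3)/(5 + 3) + (-60 + 2*186))/(-47837 + 494) = ((-230 - 3)/8 + (-60 + 372))/(-47343) = ((⅛)*(-233) + 312)*(-1/47343) = (-233/8 + 312)*(-1/47343) = (2263/8)*(-1/47343) = -2263/378744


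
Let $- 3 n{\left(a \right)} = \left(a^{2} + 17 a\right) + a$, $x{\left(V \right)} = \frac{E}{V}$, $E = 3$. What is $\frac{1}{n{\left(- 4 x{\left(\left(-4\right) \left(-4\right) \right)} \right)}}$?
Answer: $\frac{16}{69} \approx 0.23188$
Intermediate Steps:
$x{\left(V \right)} = \frac{3}{V}$
$n{\left(a \right)} = - 6 a - \frac{a^{2}}{3}$ ($n{\left(a \right)} = - \frac{\left(a^{2} + 17 a\right) + a}{3} = - \frac{a^{2} + 18 a}{3} = - 6 a - \frac{a^{2}}{3}$)
$\frac{1}{n{\left(- 4 x{\left(\left(-4\right) \left(-4\right) \right)} \right)}} = \frac{1}{\left(- \frac{1}{3}\right) \left(- 4 \frac{3}{\left(-4\right) \left(-4\right)}\right) \left(18 - 4 \frac{3}{\left(-4\right) \left(-4\right)}\right)} = \frac{1}{\left(- \frac{1}{3}\right) \left(- 4 \cdot \frac{3}{16}\right) \left(18 - 4 \cdot \frac{3}{16}\right)} = \frac{1}{\left(- \frac{1}{3}\right) \left(- 4 \cdot 3 \cdot \frac{1}{16}\right) \left(18 - 4 \cdot 3 \cdot \frac{1}{16}\right)} = \frac{1}{\left(- \frac{1}{3}\right) \left(\left(-4\right) \frac{3}{16}\right) \left(18 - \frac{3}{4}\right)} = \frac{1}{\left(- \frac{1}{3}\right) \left(- \frac{3}{4}\right) \left(18 - \frac{3}{4}\right)} = \frac{1}{\left(- \frac{1}{3}\right) \left(- \frac{3}{4}\right) \frac{69}{4}} = \frac{1}{\frac{69}{16}} = \frac{16}{69}$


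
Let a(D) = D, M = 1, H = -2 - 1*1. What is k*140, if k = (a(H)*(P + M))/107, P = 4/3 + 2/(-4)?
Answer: -770/107 ≈ -7.1963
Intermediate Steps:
H = -3 (H = -2 - 1 = -3)
P = 5/6 (P = 4*(1/3) + 2*(-1/4) = 4/3 - 1/2 = 5/6 ≈ 0.83333)
k = -11/214 (k = -3*(5/6 + 1)/107 = -3*11/6*(1/107) = -11/2*1/107 = -11/214 ≈ -0.051402)
k*140 = -11/214*140 = -770/107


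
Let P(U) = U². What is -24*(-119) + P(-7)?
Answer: 2905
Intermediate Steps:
-24*(-119) + P(-7) = -24*(-119) + (-7)² = 2856 + 49 = 2905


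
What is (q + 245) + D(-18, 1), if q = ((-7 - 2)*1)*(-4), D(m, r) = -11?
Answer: 270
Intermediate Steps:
q = 36 (q = -9*1*(-4) = -9*(-4) = 36)
(q + 245) + D(-18, 1) = (36 + 245) - 11 = 281 - 11 = 270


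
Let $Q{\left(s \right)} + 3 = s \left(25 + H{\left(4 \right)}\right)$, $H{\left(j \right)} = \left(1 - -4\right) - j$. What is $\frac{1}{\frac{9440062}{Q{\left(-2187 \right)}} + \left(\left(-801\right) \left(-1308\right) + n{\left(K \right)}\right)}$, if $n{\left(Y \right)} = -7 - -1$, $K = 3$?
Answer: $\frac{56865}{59568134168} \approx 9.5462 \cdot 10^{-7}$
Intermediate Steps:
$H{\left(j \right)} = 5 - j$ ($H{\left(j \right)} = \left(1 + 4\right) - j = 5 - j$)
$Q{\left(s \right)} = -3 + 26 s$ ($Q{\left(s \right)} = -3 + s \left(25 + \left(5 - 4\right)\right) = -3 + s \left(25 + 1\right) = -3 + s 26 = -3 + 26 s$)
$n{\left(Y \right)} = -6$ ($n{\left(Y \right)} = -7 + 1 = -6$)
$\frac{1}{\frac{9440062}{Q{\left(-2187 \right)}} + \left(\left(-801\right) \left(-1308\right) + n{\left(K \right)}\right)} = \frac{1}{\frac{9440062}{-3 + 26 \left(-2187\right)} - -1047702} = \frac{1}{\frac{9440062}{-3 - 56862} + \left(1047708 - 6\right)} = \frac{1}{\frac{9440062}{-56865} + 1047702} = \frac{1}{9440062 \left(- \frac{1}{56865}\right) + 1047702} = \frac{1}{- \frac{9440062}{56865} + 1047702} = \frac{1}{\frac{59568134168}{56865}} = \frac{56865}{59568134168}$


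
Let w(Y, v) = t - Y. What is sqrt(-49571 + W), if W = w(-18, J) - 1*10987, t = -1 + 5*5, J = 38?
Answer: 246*I ≈ 246.0*I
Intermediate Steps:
t = 24 (t = -1 + 25 = 24)
w(Y, v) = 24 - Y
W = -10945 (W = (24 - 1*(-18)) - 1*10987 = (24 + 18) - 10987 = 42 - 10987 = -10945)
sqrt(-49571 + W) = sqrt(-49571 - 10945) = sqrt(-60516) = 246*I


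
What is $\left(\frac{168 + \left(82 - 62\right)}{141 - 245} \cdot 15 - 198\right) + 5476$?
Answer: $\frac{136523}{26} \approx 5250.9$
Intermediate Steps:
$\left(\frac{168 + \left(82 - 62\right)}{141 - 245} \cdot 15 - 198\right) + 5476 = \left(\frac{168 + 20}{-104} \cdot 15 - 198\right) + 5476 = \left(188 \left(- \frac{1}{104}\right) 15 - 198\right) + 5476 = \left(\left(- \frac{47}{26}\right) 15 - 198\right) + 5476 = \left(- \frac{705}{26} - 198\right) + 5476 = - \frac{5853}{26} + 5476 = \frac{136523}{26}$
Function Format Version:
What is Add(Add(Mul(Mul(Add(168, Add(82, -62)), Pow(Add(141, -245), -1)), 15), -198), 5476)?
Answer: Rational(136523, 26) ≈ 5250.9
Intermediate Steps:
Add(Add(Mul(Mul(Add(168, Add(82, -62)), Pow(Add(141, -245), -1)), 15), -198), 5476) = Add(Add(Mul(Mul(Add(168, 20), Pow(-104, -1)), 15), -198), 5476) = Add(Add(Mul(Mul(188, Rational(-1, 104)), 15), -198), 5476) = Add(Add(Mul(Rational(-47, 26), 15), -198), 5476) = Add(Add(Rational(-705, 26), -198), 5476) = Add(Rational(-5853, 26), 5476) = Rational(136523, 26)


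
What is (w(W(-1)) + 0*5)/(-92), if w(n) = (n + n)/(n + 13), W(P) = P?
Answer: 1/552 ≈ 0.0018116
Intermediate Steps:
w(n) = 2*n/(13 + n) (w(n) = (2*n)/(13 + n) = 2*n/(13 + n))
(w(W(-1)) + 0*5)/(-92) = (2*(-1)/(13 - 1) + 0*5)/(-92) = (2*(-1)/12 + 0)*(-1/92) = (2*(-1)*(1/12) + 0)*(-1/92) = (-⅙ + 0)*(-1/92) = -⅙*(-1/92) = 1/552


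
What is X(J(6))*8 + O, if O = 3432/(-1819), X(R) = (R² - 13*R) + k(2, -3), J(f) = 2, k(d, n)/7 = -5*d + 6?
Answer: -731032/1819 ≈ -401.89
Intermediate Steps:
k(d, n) = 42 - 35*d (k(d, n) = 7*(-5*d + 6) = 7*(6 - 5*d) = 42 - 35*d)
X(R) = -28 + R² - 13*R (X(R) = (R² - 13*R) + (42 - 35*2) = (R² - 13*R) + (42 - 70) = (R² - 13*R) - 28 = -28 + R² - 13*R)
O = -3432/1819 (O = 3432*(-1/1819) = -3432/1819 ≈ -1.8868)
X(J(6))*8 + O = (-28 + 2² - 13*2)*8 - 3432/1819 = (-28 + 4 - 26)*8 - 3432/1819 = -50*8 - 3432/1819 = -400 - 3432/1819 = -731032/1819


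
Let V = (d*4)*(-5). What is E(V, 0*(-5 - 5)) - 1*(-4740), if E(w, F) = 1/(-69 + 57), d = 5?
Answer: 56879/12 ≈ 4739.9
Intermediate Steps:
V = -100 (V = (5*4)*(-5) = 20*(-5) = -100)
E(w, F) = -1/12 (E(w, F) = 1/(-12) = -1/12)
E(V, 0*(-5 - 5)) - 1*(-4740) = -1/12 - 1*(-4740) = -1/12 + 4740 = 56879/12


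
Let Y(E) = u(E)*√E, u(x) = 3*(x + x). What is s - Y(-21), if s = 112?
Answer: 112 + 126*I*√21 ≈ 112.0 + 577.4*I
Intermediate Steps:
u(x) = 6*x (u(x) = 3*(2*x) = 6*x)
Y(E) = 6*E^(3/2) (Y(E) = (6*E)*√E = 6*E^(3/2))
s - Y(-21) = 112 - 6*(-21)^(3/2) = 112 - 6*(-21*I*√21) = 112 - (-126)*I*√21 = 112 + 126*I*√21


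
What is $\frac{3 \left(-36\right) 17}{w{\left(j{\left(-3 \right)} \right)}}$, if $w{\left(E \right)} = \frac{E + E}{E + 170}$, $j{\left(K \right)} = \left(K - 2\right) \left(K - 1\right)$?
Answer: $-8721$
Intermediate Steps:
$j{\left(K \right)} = \left(-1 + K\right) \left(-2 + K\right)$ ($j{\left(K \right)} = \left(-2 + K\right) \left(-1 + K\right) = \left(-1 + K\right) \left(-2 + K\right)$)
$w{\left(E \right)} = \frac{2 E}{170 + E}$
$\frac{3 \left(-36\right) 17}{w{\left(j{\left(-3 \right)} \right)}} = \frac{3 \left(-36\right) 17}{2 \left(2 + \left(-3\right)^{2} - -9\right) \frac{1}{170 + \left(2 + \left(-3\right)^{2} - -9\right)}} = \frac{\left(-108\right) 17}{2 \left(2 + 9 + 9\right) \frac{1}{170 + \left(2 + 9 + 9\right)}} = - \frac{1836}{2 \cdot 20 \frac{1}{170 + 20}} = - \frac{1836}{2 \cdot 20 \cdot \frac{1}{190}} = - \frac{1836}{\frac{4}{19}} = \left(-1836\right) \frac{19}{4} = -8721$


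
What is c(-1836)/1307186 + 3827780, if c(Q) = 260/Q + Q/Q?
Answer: 1148330888015057/299999187 ≈ 3.8278e+6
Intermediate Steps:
c(Q) = 1 + 260/Q (c(Q) = 260/Q + 1 = 1 + 260/Q)
c(-1836)/1307186 + 3827780 = ((260 - 1836)/(-1836))/1307186 + 3827780 = -1/1836*(-1576)*(1/1307186) + 3827780 = (394/459)*(1/1307186) + 3827780 = 197/299999187 + 3827780 = 1148330888015057/299999187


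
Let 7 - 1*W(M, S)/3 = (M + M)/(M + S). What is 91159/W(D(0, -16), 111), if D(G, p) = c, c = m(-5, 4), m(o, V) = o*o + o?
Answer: 11941829/2631 ≈ 4538.9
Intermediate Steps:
m(o, V) = o + o² (m(o, V) = o² + o = o + o²)
c = 20 (c = -5*(1 - 5) = -5*(-4) = 20)
D(G, p) = 20
W(M, S) = 21 - 6*M/(M + S) (W(M, S) = 21 - 3*(M + M)/(M + S) = 21 - 3*2*M/(M + S) = 21 - 6*M/(M + S))
91159/W(D(0, -16), 111) = 91159/((3*(5*20 + 7*111)/(20 + 111))) = 91159/((3*(100 + 777)/131)) = 91159/((3*(1/131)*877)) = 91159/(2631/131) = 91159*(131/2631) = 11941829/2631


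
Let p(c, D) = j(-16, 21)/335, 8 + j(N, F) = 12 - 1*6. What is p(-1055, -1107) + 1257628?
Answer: 421305378/335 ≈ 1.2576e+6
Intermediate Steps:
j(N, F) = -2 (j(N, F) = -8 + (12 - 1*6) = -8 + (12 - 6) = -8 + 6 = -2)
p(c, D) = -2/335
p(-1055, -1107) + 1257628 = -2/335 + 1257628 = 421305378/335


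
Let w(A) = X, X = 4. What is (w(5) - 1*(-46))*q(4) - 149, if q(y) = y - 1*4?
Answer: -149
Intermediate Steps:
q(y) = -4 + y (q(y) = y - 4 = -4 + y)
w(A) = 4
(w(5) - 1*(-46))*q(4) - 149 = (4 - 1*(-46))*(-4 + 4) - 149 = (4 + 46)*0 - 149 = 50*0 - 149 = 0 - 149 = -149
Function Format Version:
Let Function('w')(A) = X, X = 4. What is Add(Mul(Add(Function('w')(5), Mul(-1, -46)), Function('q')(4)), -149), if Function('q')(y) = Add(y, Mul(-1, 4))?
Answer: -149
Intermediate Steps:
Function('q')(y) = Add(-4, y) (Function('q')(y) = Add(y, -4) = Add(-4, y))
Function('w')(A) = 4
Add(Mul(Add(Function('w')(5), Mul(-1, -46)), Function('q')(4)), -149) = Add(Mul(Add(4, Mul(-1, -46)), Add(-4, 4)), -149) = Add(Mul(Add(4, 46), 0), -149) = Add(Mul(50, 0), -149) = Add(0, -149) = -149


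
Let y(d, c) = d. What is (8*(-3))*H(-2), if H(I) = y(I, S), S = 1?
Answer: 48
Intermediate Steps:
H(I) = I
(8*(-3))*H(-2) = (8*(-3))*(-2) = -24*(-2) = 48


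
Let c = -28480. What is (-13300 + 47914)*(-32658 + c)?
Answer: -2116230732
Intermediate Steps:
(-13300 + 47914)*(-32658 + c) = (-13300 + 47914)*(-32658 - 28480) = 34614*(-61138) = -2116230732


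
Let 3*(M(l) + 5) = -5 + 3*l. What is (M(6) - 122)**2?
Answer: 135424/9 ≈ 15047.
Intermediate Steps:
M(l) = -20/3 + l (M(l) = -5 + (-5 + 3*l)/3 = -5 + (-5/3 + l) = -20/3 + l)
(M(6) - 122)**2 = ((-20/3 + 6) - 122)**2 = (-2/3 - 122)**2 = (-368/3)**2 = 135424/9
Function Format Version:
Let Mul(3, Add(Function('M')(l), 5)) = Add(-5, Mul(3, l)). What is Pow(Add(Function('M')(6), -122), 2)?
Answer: Rational(135424, 9) ≈ 15047.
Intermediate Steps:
Function('M')(l) = Add(Rational(-20, 3), l) (Function('M')(l) = Add(-5, Mul(Rational(1, 3), Add(-5, Mul(3, l)))) = Add(-5, Add(Rational(-5, 3), l)) = Add(Rational(-20, 3), l))
Pow(Add(Function('M')(6), -122), 2) = Pow(Add(Add(Rational(-20, 3), 6), -122), 2) = Pow(Add(Rational(-2, 3), -122), 2) = Pow(Rational(-368, 3), 2) = Rational(135424, 9)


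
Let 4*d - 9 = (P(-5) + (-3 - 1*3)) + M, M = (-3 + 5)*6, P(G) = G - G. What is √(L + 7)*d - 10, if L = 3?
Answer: -10 + 15*√10/4 ≈ 1.8585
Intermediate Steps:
P(G) = 0
M = 12 (M = 2*6 = 12)
d = 15/4 (d = 9/4 + ((0 + (-3 - 1*3)) + 12)/4 = 9/4 + ((0 + (-3 - 3)) + 12)/4 = 9/4 + ((0 - 6) + 12)/4 = 9/4 + (-6 + 12)/4 = 9/4 + (¼)*6 = 9/4 + 3/2 = 15/4 ≈ 3.7500)
√(L + 7)*d - 10 = √(3 + 7)*(15/4) - 10 = √10*(15/4) - 10 = 15*√10/4 - 10 = -10 + 15*√10/4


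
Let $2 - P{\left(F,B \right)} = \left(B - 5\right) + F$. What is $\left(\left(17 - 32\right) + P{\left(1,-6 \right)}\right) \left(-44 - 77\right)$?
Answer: $363$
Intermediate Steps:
$P{\left(F,B \right)} = 7 - B - F$ ($P{\left(F,B \right)} = 2 - \left(\left(B - 5\right) + F\right) = 2 - \left(\left(-5 + B\right) + F\right) = 2 - \left(-5 + B + F\right) = 7 - B - F$)
$\left(\left(17 - 32\right) + P{\left(1,-6 \right)}\right) \left(-44 - 77\right) = \left(\left(17 - 32\right) - -12\right) \left(-44 - 77\right) = \left(-15 + \left(7 + 6 - 1\right)\right) \left(-121\right) = \left(-15 + 12\right) \left(-121\right) = \left(-3\right) \left(-121\right) = 363$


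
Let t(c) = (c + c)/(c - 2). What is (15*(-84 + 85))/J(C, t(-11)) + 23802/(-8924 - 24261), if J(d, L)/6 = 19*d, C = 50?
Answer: -360463/504412 ≈ -0.71462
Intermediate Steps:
t(c) = 2*c/(-2 + c) (t(c) = (2*c)/(-2 + c) = 2*c/(-2 + c))
J(d, L) = 114*d (J(d, L) = 6*(19*d) = 114*d)
(15*(-84 + 85))/J(C, t(-11)) + 23802/(-8924 - 24261) = (15*(-84 + 85))/((114*50)) + 23802/(-8924 - 24261) = (15*1)/5700 + 23802/(-33185) = 15*(1/5700) + 23802*(-1/33185) = 1/380 - 23802/33185 = -360463/504412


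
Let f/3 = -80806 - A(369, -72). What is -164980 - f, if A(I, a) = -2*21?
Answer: 77312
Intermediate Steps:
A(I, a) = -42
f = -242292 (f = 3*(-80806 - 1*(-42)) = 3*(-80806 + 42) = 3*(-80764) = -242292)
-164980 - f = -164980 - 1*(-242292) = -164980 + 242292 = 77312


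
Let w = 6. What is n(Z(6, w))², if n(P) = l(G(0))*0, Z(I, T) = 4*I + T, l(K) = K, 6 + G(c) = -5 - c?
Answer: 0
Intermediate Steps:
G(c) = -11 - c (G(c) = -6 + (-5 - c) = -11 - c)
Z(I, T) = T + 4*I
n(P) = 0 (n(P) = (-11 - 1*0)*0 = (-11 + 0)*0 = -11*0 = 0)
n(Z(6, w))² = 0² = 0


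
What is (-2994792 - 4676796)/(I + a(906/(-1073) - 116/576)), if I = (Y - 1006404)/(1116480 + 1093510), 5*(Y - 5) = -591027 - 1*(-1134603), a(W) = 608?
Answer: -84770663820600/6713881181 ≈ -12626.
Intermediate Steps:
Y = 543601/5 (Y = 5 + (-591027 - 1*(-1134603))/5 = 5 + (-591027 + 1134603)/5 = 5 + (⅕)*543576 = 5 + 543576/5 = 543601/5 ≈ 1.0872e+5)
I = -4488419/11049950 (I = (543601/5 - 1006404)/(1116480 + 1093510) = -4488419/5/2209990 = -4488419/5*1/2209990 = -4488419/11049950 ≈ -0.40619)
(-2994792 - 4676796)/(I + a(906/(-1073) - 116/576)) = (-2994792 - 4676796)/(-4488419/11049950 + 608) = -7671588/6713881181/11049950 = -7671588*11049950/6713881181 = -84770663820600/6713881181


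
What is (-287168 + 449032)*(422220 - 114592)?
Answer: 49793898592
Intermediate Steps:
(-287168 + 449032)*(422220 - 114592) = 161864*307628 = 49793898592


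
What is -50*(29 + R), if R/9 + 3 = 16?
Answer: -7300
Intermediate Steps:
R = 117 (R = -27 + 9*16 = -27 + 144 = 117)
-50*(29 + R) = -50*(29 + 117) = -50*146 = -1*7300 = -7300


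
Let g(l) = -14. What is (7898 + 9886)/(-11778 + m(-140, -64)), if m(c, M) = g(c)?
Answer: -2223/1474 ≈ -1.5081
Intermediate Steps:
m(c, M) = -14
(7898 + 9886)/(-11778 + m(-140, -64)) = (7898 + 9886)/(-11778 - 14) = 17784/(-11792) = 17784*(-1/11792) = -2223/1474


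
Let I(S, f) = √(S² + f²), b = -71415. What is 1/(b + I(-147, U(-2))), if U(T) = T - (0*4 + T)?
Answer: -1/71268 ≈ -1.4032e-5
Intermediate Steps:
U(T) = 0 (U(T) = T - (0 + T) = T - T = 0)
1/(b + I(-147, U(-2))) = 1/(-71415 + √((-147)² + 0²)) = 1/(-71415 + √(21609 + 0)) = 1/(-71415 + √21609) = 1/(-71415 + 147) = 1/(-71268) = -1/71268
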